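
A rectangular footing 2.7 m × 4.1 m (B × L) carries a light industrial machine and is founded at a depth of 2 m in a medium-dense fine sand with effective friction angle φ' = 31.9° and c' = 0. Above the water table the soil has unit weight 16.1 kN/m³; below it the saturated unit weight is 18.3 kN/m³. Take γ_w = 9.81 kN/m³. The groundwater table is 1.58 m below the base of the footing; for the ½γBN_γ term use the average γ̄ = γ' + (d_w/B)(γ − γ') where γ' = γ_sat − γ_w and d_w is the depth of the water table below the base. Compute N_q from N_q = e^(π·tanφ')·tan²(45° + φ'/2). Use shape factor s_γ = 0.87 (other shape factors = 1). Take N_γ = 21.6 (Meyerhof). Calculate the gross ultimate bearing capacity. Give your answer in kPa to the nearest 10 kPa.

tan31.9° = 0.6224, so N_q = e^(π×0.6224)·tan²(60.95°) = 7.067 × 3.241 = 22.91.
Overburden at base level: q = 16.1 × 2 = 32.2 kPa.
The water table is 1.58 m below the base (< B = 2.7 m), so the ½γBN_γ term uses γ̄ = γ' + (d_w/B)(γ − γ') = 8.49 + (1.58/2.7)(16.1 − 8.49) = 12.943 kN/m³.
Surcharge term q·N_q = 32.2 × 22.907 = 737.59 kPa; self-weight term 0.5·γ·B·N_γ·s_γ = 0.5 × 12.943 × 2.7 × 21.6 × 0.87 = 328.36 kPa.
q_ult = 737.59 + 328.36 = 1065.9 kPa.

q_ult ≈ 1070 kPa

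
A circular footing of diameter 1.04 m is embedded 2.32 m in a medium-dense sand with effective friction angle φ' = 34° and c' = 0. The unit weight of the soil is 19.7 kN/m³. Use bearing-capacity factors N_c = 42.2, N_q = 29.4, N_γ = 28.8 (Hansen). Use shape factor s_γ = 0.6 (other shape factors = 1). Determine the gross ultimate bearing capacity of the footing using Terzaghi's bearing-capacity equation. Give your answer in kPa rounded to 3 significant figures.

q_ult ≈ 1520 kPa

Effective surcharge at the founding depth q = γ·D_f = 19.7 × 2.32 = 45.704 kPa.
q_ult = q·N_q + 0.5·γ·B·N_γ·s_γ
     = 45.704 × 29.4 + 0.5 × 19.7 × 1.04 × 28.8 × 0.6
     = 1343.7 + 177.02 = 1520.7 kPa.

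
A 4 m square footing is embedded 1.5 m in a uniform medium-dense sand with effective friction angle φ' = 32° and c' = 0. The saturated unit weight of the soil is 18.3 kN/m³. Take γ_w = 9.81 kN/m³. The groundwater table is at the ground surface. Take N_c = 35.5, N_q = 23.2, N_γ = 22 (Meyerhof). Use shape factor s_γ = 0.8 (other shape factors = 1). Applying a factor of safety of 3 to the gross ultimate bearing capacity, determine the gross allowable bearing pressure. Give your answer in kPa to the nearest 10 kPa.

Water table at ground surface, so effective unit weight γ' = 18.3 − 9.81 = 8.49 kN/m³ is used throughout; overburden q = 8.49 × 1.5 = 12.735 kPa; the same γ' applies in the ½γBN_γ term.
Surcharge term q·N_q = 12.735 × 23.2 = 295.45 kPa; self-weight term 0.5·γ·B·N_γ·s_γ = 0.5 × 8.49 × 4 × 22 × 0.8 = 298.85 kPa.
q_ult = 295.45 + 298.85 = 594.3 kPa.
q_all = q_ult / FS = 594.3 / 3 = 198.1 kPa.

q_all ≈ 200 kPa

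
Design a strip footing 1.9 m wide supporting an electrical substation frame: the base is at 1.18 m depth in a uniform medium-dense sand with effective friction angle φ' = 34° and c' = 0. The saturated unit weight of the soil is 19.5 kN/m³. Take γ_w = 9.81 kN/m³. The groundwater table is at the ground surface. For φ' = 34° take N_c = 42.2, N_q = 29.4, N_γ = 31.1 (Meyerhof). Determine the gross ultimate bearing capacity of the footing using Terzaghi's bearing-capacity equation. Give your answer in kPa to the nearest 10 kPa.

q_ult ≈ 620 kPa

With the water table at the surface the whole profile is submerged: γ' = 19.5 − 9.81 = 9.69 kN/m³, so q = γ'·D_f = 11.434 kPa; the same γ' applies in the ½γBN_γ term.
q_ult = q·N_q + 0.5·γ·B·N_γ
     = 11.434 × 29.4 + 0.5 × 9.69 × 1.9 × 31.1
     = 336.17 + 286.29 = 622.46 kPa.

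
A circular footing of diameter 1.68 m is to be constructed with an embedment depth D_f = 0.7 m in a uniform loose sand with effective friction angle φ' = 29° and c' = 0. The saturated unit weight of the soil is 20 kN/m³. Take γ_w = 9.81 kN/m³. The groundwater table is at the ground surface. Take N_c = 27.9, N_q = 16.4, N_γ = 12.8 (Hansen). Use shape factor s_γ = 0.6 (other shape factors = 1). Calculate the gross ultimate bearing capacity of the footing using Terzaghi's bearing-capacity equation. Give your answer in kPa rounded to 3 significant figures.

q_ult ≈ 183 kPa

Water table at ground surface, so effective unit weight γ' = 20 − 9.81 = 10.19 kN/m³ is used throughout; overburden q = 10.19 × 0.7 = 7.133 kPa; the same γ' applies in the ½γBN_γ term.
Surcharge term q·N_q = 7.133 × 16.4 = 116.98 kPa; self-weight term 0.5·γ·B·N_γ·s_γ = 0.5 × 10.19 × 1.68 × 12.8 × 0.6 = 65.738 kPa.
q_ult = 116.98 + 65.738 = 182.72 kPa.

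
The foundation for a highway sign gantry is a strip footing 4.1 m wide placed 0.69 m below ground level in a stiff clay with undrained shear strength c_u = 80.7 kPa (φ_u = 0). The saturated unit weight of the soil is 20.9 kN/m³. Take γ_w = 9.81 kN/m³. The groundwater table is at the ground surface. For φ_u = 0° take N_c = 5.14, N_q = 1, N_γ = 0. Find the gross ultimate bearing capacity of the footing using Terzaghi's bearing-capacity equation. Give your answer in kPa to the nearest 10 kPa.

With the water table at the surface the whole profile is submerged: γ' = 20.9 − 9.81 = 11.09 kN/m³, so q = γ'·D_f = 7.6521 kPa.
q_ult = c·N_c + q·N_q
     = 80.7 × 5.14 + 7.6521 × 1
     = 414.8 + 7.6521 = 422.45 kPa.

q_ult ≈ 420 kPa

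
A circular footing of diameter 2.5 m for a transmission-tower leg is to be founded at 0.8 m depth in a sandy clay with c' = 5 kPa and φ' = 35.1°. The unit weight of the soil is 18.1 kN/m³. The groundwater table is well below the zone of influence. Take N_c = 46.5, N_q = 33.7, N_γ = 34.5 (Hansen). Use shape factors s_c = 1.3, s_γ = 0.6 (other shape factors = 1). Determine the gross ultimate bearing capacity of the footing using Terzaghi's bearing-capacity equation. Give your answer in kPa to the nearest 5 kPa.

Overburden at base level: q = 18.1 × 0.8 = 14.48 kPa.
Cohesion term c·N_c·s_c = 5 × 46.5 × 1.3 = 302.25 kPa; surcharge term q·N_q = 14.48 × 33.7 = 487.98 kPa; self-weight term 0.5·γ·B·N_γ·s_γ = 0.5 × 18.1 × 2.5 × 34.5 × 0.6 = 468.34 kPa.
q_ult = 302.25 + 487.98 + 468.34 = 1258.6 kPa.

q_ult ≈ 1260 kPa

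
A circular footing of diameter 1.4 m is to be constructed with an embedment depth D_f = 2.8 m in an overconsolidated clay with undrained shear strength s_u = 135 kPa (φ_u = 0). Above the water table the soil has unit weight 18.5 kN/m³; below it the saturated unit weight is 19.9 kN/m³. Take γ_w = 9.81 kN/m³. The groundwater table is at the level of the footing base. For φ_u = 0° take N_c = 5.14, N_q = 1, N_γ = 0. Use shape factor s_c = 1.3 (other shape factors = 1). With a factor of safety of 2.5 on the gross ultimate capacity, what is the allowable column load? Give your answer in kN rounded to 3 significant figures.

q = γ·D_f = 18.5 × 2.8 = 51.8 kPa.
c·N_c·s_c = 135 × 5.14 × 1.3 = 902.07 kPa
q·N_q = 51.8 × 1 = 51.8 kPa
q_ult = 902.07 + 51.8 = 953.87 kPa.
Gross allowable pressure q_all = 953.87 / 2.5 = 381.55 kPa.
Footing area = 1.5394 m², so allowable column load = 381.55 × 1.5394 = 587.35 kN.

P_all ≈ 587 kN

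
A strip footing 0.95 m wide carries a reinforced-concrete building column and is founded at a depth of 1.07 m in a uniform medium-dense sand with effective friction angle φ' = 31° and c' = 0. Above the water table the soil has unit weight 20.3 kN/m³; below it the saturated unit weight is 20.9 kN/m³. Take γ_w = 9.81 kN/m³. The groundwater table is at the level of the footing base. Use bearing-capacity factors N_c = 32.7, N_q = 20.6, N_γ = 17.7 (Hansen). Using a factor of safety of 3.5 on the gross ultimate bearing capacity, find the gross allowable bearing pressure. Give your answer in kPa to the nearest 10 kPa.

Overburden at base level: q = 20.3 × 1.07 = 21.721 kPa.
Below the base the soil is submerged, so the ½γBN_γ term uses γ' = 20.9 − 9.81 = 11.09 kN/m³.
Surcharge term q·N_q = 21.721 × 20.6 = 447.45 kPa; self-weight term 0.5·γ·B·N_γ = 0.5 × 11.09 × 0.95 × 17.7 = 93.239 kPa.
q_ult = 447.45 + 93.239 = 540.69 kPa.
q_all = 540.69 / 3.5 = 154.48 kPa.

q_all ≈ 150 kPa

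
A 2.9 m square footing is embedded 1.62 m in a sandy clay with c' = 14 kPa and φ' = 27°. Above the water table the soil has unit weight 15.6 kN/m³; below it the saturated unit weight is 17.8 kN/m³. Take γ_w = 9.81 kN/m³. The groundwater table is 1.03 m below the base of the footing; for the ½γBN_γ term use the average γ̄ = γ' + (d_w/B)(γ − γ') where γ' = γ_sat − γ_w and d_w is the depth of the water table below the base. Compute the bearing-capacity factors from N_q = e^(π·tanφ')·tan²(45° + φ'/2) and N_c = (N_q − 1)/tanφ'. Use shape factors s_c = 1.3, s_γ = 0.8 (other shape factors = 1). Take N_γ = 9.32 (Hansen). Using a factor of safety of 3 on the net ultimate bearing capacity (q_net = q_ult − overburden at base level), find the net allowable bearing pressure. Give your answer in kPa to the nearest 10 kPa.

q_all(net) ≈ 290 kPa

N_q = e^(π·tan27°)·tan²(58.5°) = 13.2; N_c = (N_q − 1)/tanφ' = 23.94.
Effective surcharge at the founding depth q = γ·D_f = 15.6 × 1.62 = 25.272 kPa.
With d_w = 1.03 m < B, γ̄ = 7.99 + (1.03/2.9) × (15.6 − 7.99) = 10.693 kN/m³.
q_ult = c·N_c·s_c + q·N_q + 0.5·γ·B·N_γ·s_γ
     = 14 × 23.942 × 1.3 + 25.272 × 13.199 + 0.5 × 10.693 × 2.9 × 9.32 × 0.8
     = 435.75 + 333.57 + 115.6 = 884.92 kPa.
q_net = 884.92 − 25.272 = 859.65 kPa.
q_all(net) = 859.65 / 3 = 286.55 kPa.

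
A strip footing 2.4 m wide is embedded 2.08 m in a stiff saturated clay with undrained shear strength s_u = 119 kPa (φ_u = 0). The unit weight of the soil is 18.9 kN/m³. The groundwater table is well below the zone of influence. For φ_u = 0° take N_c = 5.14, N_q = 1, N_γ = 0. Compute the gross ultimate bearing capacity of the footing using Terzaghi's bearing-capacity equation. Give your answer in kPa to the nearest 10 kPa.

q = γ·D_f = 18.9 × 2.08 = 39.312 kPa.
c·N_c = 119 × 5.14 = 611.66 kPa
q·N_q = 39.312 × 1 = 39.312 kPa
q_ult = 611.66 + 39.312 = 650.97 kPa.

q_ult ≈ 650 kPa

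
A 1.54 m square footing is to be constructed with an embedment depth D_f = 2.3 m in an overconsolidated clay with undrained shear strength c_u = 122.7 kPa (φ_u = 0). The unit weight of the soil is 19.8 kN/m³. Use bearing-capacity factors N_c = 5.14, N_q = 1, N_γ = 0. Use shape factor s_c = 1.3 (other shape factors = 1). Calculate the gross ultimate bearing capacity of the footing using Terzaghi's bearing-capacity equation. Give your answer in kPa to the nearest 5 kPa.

q_ult ≈ 865 kPa

Overburden at base level: q = 19.8 × 2.3 = 45.54 kPa.
Cohesion term c·N_c·s_c = 122.7 × 5.14 × 1.3 = 819.88 kPa; surcharge term q·N_q = 45.54 × 1 = 45.54 kPa.
q_ult = 819.88 + 45.54 = 865.42 kPa.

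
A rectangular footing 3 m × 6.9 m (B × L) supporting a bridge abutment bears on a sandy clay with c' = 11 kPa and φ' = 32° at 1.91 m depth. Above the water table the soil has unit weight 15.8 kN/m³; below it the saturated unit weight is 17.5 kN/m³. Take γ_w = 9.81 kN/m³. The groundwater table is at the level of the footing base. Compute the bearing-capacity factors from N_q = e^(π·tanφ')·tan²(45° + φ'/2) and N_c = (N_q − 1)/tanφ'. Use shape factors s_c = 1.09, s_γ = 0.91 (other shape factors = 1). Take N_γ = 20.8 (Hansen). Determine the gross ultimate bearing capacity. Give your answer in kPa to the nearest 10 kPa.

tan32° = 0.6249, so N_q = e^(π×0.6249)·tan²(61°) = 7.121 × 3.255 = 23.18.
N_c = (23.18 − 1)/tan32° = 35.49.
Effective surcharge at the founding depth q = γ·D_f = 15.8 × 1.91 = 30.178 kPa.
The water table coincides with the base, so in the self-weight term γ → γ' = 7.69 kN/m³.
q_ult = c·N_c·s_c + q·N_q + 0.5·γ·B·N_γ·s_γ
     = 11 × 35.49 × 1.09 + 30.178 × 23.177 + 0.5 × 7.69 × 3 × 20.8 × 0.91
     = 425.53 + 699.43 + 218.33 = 1343.3 kPa.

q_ult ≈ 1340 kPa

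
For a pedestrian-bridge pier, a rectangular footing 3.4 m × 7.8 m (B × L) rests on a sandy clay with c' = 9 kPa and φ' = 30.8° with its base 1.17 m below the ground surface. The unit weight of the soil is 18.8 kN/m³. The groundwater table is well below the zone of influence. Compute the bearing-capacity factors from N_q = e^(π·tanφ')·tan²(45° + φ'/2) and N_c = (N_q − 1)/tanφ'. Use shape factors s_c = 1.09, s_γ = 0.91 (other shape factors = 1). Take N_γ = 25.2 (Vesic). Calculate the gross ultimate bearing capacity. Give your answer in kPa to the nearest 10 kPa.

q_ult ≈ 1490 kPa

tan30.8° = 0.5961, so N_q = e^(π×0.5961)·tan²(60.4°) = 6.506 × 3.099 = 20.16.
N_c = (20.16 − 1)/tan30.8° = 32.14.
Overburden at base level: q = 18.8 × 1.17 = 21.996 kPa.
Cohesion term c·N_c·s_c = 9 × 32.143 × 1.09 = 315.32 kPa; surcharge term q·N_q = 21.996 × 20.161 = 443.46 kPa; self-weight term 0.5·γ·B·N_γ·s_γ = 0.5 × 18.8 × 3.4 × 25.2 × 0.91 = 732.91 kPa.
q_ult = 315.32 + 443.46 + 732.91 = 1491.7 kPa.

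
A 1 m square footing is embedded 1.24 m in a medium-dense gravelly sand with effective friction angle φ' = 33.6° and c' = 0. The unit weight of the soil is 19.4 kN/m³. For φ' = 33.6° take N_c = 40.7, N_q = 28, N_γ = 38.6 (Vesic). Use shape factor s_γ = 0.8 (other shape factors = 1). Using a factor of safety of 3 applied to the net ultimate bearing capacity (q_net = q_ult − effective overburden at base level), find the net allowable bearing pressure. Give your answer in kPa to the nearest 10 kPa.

Effective surcharge at the founding depth q = γ·D_f = 19.4 × 1.24 = 24.056 kPa.
q_ult = q·N_q + 0.5·γ·B·N_γ·s_γ
     = 24.056 × 28 + 0.5 × 19.4 × 1 × 38.6 × 0.8
     = 673.57 + 299.54 = 973.1 kPa.
Net ultimate: q_net = 973.1 − 24.056 = 949.05 kPa.
q_all(net) = 949.05 / 3 = 316.35 kPa.

q_all(net) ≈ 320 kPa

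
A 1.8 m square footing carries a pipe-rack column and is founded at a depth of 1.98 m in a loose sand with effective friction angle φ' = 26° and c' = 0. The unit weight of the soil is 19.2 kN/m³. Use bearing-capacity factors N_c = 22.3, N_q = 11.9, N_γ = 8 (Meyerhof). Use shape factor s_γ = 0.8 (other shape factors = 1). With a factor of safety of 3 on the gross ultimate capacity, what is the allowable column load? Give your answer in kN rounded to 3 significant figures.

Overburden at base level: q = 19.2 × 1.98 = 38.016 kPa.
Surcharge term q·N_q = 38.016 × 11.9 = 452.39 kPa; self-weight term 0.5·γ·B·N_γ·s_γ = 0.5 × 19.2 × 1.8 × 8 × 0.8 = 110.59 kPa.
q_ult = 452.39 + 110.59 = 562.98 kPa.
Gross allowable pressure q_all = 562.98 / 3 = 187.66 kPa.
Footing area = 3.24 m², so allowable column load = 187.66 × 3.24 = 608.02 kN.

P_all ≈ 608 kN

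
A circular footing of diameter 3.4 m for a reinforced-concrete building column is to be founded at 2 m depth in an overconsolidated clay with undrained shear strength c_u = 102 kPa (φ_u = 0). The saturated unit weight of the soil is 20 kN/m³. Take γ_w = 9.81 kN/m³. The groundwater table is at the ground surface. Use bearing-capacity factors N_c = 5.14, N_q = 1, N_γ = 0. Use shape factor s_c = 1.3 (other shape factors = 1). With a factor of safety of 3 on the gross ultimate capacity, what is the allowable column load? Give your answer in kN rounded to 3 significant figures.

γ' = 20 − 9.81 = 10.19 kN/m³ (submerged throughout). q = 10.19 × 2 = 20.38 kPa.
c·N_c·s_c = 102 × 5.14 × 1.3 = 681.56 kPa
q·N_q = 20.38 × 1 = 20.38 kPa
q_ult = 681.56 + 20.38 = 701.94 kPa.
Gross allowable pressure q_all = 701.94 / 3 = 233.98 kPa.
Footing area = 9.0792 m², so allowable column load = 233.98 × 9.0792 = 2124.4 kN.

P_all ≈ 2120 kN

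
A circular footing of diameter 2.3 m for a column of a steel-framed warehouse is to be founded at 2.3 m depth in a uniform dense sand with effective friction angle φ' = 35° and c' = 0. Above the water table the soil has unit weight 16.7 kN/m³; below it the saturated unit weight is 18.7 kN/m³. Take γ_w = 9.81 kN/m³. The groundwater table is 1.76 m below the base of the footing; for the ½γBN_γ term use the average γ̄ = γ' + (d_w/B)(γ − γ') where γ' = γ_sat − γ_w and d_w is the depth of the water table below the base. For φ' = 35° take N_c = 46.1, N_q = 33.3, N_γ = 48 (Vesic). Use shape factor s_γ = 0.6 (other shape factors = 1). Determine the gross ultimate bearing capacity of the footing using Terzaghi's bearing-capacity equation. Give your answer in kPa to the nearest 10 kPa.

Effective surcharge at the founding depth q = γ·D_f = 16.7 × 2.3 = 38.41 kPa.
With d_w = 1.76 m < B, γ̄ = 8.89 + (1.76/2.3) × (16.7 − 8.89) = 14.866 kN/m³.
q_ult = q·N_q + 0.5·γ·B·N_γ·s_γ
     = 38.41 × 33.3 + 0.5 × 14.866 × 2.3 × 48 × 0.6
     = 1279.1 + 492.37 = 1771.4 kPa.

q_ult ≈ 1770 kPa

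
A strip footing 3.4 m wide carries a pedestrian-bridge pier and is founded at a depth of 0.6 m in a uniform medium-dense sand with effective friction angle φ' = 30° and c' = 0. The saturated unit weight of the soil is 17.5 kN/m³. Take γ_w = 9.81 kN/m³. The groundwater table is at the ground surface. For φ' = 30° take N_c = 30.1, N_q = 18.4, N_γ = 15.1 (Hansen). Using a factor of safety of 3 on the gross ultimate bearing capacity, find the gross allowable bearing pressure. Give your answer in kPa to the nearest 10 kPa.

q_all ≈ 90 kPa

With the water table at the surface the whole profile is submerged: γ' = 17.5 − 9.81 = 7.69 kN/m³, so q = γ'·D_f = 4.614 kPa; the same γ' applies in the ½γBN_γ term.
q_ult = q·N_q + 0.5·γ·B·N_γ
     = 4.614 × 18.4 + 0.5 × 7.69 × 3.4 × 15.1
     = 84.898 + 197.4 = 282.3 kPa.
q_all = 282.3 / 3 = 94.1 kPa.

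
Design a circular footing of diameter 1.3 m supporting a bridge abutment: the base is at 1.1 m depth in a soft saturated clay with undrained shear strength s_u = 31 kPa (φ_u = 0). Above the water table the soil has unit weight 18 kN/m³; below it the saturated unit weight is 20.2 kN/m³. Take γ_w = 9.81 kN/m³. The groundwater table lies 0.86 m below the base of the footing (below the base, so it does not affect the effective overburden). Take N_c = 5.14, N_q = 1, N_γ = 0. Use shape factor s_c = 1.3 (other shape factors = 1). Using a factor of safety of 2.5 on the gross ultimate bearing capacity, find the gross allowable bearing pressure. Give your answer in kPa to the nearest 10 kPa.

Overburden at base level: q = 18 × 1.1 = 19.8 kPa.
Cohesion term c·N_c·s_c = 31 × 5.14 × 1.3 = 207.14 kPa; surcharge term q·N_q = 19.8 × 1 = 19.8 kPa.
q_ult = 207.14 + 19.8 = 226.94 kPa.
q_all = 226.94 / 2.5 = 90.777 kPa.

q_all ≈ 90 kPa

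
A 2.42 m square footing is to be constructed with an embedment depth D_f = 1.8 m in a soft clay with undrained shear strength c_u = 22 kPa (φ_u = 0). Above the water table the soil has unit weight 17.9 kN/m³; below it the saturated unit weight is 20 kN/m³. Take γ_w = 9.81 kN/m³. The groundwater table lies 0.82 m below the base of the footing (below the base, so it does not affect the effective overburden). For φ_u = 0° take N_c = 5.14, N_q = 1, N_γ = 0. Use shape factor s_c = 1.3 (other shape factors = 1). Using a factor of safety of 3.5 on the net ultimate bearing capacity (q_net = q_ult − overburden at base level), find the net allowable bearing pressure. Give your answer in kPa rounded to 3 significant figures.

q_all(net) ≈ 42 kPa

Effective surcharge at the founding depth q = γ·D_f = 17.9 × 1.8 = 32.22 kPa.
q_ult = c·N_c·s_c + q·N_q
     = 22 × 5.14 × 1.3 + 32.22 × 1
     = 147 + 32.22 = 179.22 kPa.
q_net = 179.22 − 32.22 = 147 kPa.
q_all(net) = 147 / 3.5 = 42.001 kPa.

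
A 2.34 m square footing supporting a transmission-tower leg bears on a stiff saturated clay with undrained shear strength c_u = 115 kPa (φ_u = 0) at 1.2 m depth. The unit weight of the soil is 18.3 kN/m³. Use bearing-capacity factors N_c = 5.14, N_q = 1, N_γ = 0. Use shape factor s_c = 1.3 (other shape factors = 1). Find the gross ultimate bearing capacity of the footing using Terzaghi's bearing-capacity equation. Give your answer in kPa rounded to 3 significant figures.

q = γ·D_f = 18.3 × 1.2 = 21.96 kPa.
c·N_c·s_c = 115 × 5.14 × 1.3 = 768.43 kPa
q·N_q = 21.96 × 1 = 21.96 kPa
q_ult = 768.43 + 21.96 = 790.39 kPa.

q_ult ≈ 790 kPa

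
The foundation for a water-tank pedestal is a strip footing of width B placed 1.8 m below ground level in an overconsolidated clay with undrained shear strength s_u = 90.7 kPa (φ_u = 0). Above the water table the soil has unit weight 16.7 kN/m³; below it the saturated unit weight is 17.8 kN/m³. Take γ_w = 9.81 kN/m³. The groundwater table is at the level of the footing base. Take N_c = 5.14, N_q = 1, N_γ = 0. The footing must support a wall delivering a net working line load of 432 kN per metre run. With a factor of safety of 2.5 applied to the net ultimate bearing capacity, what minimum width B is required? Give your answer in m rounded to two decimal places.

B = 2.32 m

Effective surcharge at the founding depth q = γ·D_f = 16.7 × 1.8 = 30.06 kPa.
q_ult = c·N_c + q·N_q
     = 90.7 × 5.14 + 30.06 × 1
     = 466.2 + 30.06 = 496.26 kPa.
For φ = 0 the ½γBN_γ term vanishes, so q_ult is independent of B. q_net = 496.26 − 30.06 = 466.2 kPa; q_all(net) = 466.2/2.5 = 186.48 kPa.
Required width B = w / q_all(net) = 432 / 186.48 = 2.317 m.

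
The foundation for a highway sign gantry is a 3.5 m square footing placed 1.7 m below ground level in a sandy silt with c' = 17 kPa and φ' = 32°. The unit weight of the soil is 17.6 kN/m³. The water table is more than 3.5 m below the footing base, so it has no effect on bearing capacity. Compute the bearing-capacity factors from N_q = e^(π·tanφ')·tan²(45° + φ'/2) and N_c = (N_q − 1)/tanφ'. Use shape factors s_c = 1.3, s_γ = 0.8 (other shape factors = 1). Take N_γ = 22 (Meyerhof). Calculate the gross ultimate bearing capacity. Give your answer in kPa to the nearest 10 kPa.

tan32° = 0.6249, so N_q = e^(π×0.6249)·tan²(61°) = 7.121 × 3.255 = 23.18.
N_c = (23.18 − 1)/tan32° = 35.49.
q = γ·D_f = 17.6 × 1.7 = 29.92 kPa.
c·N_c·s_c = 17 × 35.49 × 1.3 = 784.33 kPa
q·N_q = 29.92 × 23.177 = 693.45 kPa
0.5·γ·B·N_γ·s_γ = 0.5 × 17.6 × 3.5 × 22 × 0.8 = 542.08 kPa
q_ult = 784.33 + 693.45 + 542.08 = 2019.9 kPa.

q_ult ≈ 2020 kPa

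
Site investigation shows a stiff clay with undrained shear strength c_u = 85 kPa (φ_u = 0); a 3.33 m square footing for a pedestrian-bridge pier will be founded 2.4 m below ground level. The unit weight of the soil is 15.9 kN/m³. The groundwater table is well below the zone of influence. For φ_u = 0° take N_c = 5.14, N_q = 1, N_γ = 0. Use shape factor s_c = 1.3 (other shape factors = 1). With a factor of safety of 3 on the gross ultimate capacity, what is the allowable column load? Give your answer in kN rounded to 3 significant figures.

P_all ≈ 2240 kN

Effective surcharge at the founding depth q = γ·D_f = 15.9 × 2.4 = 38.16 kPa.
q_ult = c·N_c·s_c + q·N_q
     = 85 × 5.14 × 1.3 + 38.16 × 1
     = 567.97 + 38.16 = 606.13 kPa.
Gross allowable pressure q_all = 606.13 / 3 = 202.04 kPa.
Footing area = 11.0889 m², so allowable column load = 202.04 × 11.0889 = 2240.4 kN.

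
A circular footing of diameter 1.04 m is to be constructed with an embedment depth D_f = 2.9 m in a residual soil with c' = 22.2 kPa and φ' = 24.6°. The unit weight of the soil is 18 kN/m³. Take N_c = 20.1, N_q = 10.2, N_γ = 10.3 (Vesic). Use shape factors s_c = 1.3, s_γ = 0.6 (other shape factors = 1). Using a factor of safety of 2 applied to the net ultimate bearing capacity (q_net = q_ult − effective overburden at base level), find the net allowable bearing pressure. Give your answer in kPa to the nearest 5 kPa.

q_all(net) ≈ 560 kPa

Effective surcharge at the founding depth q = γ·D_f = 18 × 2.9 = 52.2 kPa.
q_ult = c·N_c·s_c + q·N_q + 0.5·γ·B·N_γ·s_γ
     = 22.2 × 20.1 × 1.3 + 52.2 × 10.2 + 0.5 × 18 × 1.04 × 10.3 × 0.6
     = 580.09 + 532.44 + 57.845 = 1170.4 kPa.
Net ultimate: q_net = 1170.4 − 52.2 = 1118.2 kPa.
q_all(net) = 1118.2 / 2 = 559.09 kPa.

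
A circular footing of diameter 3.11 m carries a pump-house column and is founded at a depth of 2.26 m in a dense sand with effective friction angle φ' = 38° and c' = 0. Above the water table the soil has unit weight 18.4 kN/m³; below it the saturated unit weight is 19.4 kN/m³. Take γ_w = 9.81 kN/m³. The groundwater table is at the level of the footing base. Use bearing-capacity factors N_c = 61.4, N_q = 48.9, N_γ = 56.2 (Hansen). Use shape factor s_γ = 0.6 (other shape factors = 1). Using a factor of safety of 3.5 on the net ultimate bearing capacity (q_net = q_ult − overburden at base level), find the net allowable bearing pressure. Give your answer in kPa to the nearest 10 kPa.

q = γ·D_f = 18.4 × 2.26 = 41.584 kPa.
For the ½γBN_γ term take γ' = 19.4 − 9.81 = 9.59 kN/m³ (soil below base is submerged).
q·N_q = 41.584 × 48.9 = 2033.5 kPa
0.5·γ·B·N_γ·s_γ = 0.5 × 9.59 × 3.11 × 56.2 × 0.6 = 502.85 kPa
q_ult = 2033.5 + 502.85 = 2536.3 kPa.
q_net = 2536.3 − 41.584 = 2494.7 kPa.
q_all(net) = 2494.7 / 3.5 = 712.78 kPa.

q_all(net) ≈ 710 kPa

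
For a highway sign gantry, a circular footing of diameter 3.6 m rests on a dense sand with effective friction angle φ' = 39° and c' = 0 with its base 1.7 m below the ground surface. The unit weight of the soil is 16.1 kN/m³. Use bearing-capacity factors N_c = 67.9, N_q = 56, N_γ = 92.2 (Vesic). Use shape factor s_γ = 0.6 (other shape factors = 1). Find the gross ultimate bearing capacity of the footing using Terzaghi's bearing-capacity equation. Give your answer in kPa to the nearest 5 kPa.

q_ult ≈ 3135 kPa

Overburden at base level: q = 16.1 × 1.7 = 27.37 kPa.
Surcharge term q·N_q = 27.37 × 56 = 1532.7 kPa; self-weight term 0.5·γ·B·N_γ·s_γ = 0.5 × 16.1 × 3.6 × 92.2 × 0.6 = 1603.2 kPa.
q_ult = 1532.7 + 1603.2 = 3135.9 kPa.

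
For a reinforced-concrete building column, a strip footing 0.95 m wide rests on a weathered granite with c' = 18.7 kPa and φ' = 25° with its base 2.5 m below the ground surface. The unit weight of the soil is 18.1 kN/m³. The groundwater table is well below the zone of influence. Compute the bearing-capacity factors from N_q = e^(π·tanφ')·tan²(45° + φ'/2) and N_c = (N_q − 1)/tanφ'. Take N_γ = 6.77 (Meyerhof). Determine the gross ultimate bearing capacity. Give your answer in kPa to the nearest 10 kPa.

tan25° = 0.4663, so N_q = e^(π×0.4663)·tan²(57.5°) = 4.327 × 2.464 = 10.66.
N_c = (10.66 − 1)/tan25° = 20.72.
q = γ·D_f = 18.1 × 2.5 = 45.25 kPa.
c·N_c = 18.7 × 20.721 = 387.47 kPa
q·N_q = 45.25 × 10.662 = 482.46 kPa
0.5·γ·B·N_γ = 0.5 × 18.1 × 0.95 × 6.77 = 58.205 kPa
q_ult = 387.47 + 482.46 + 58.205 = 928.14 kPa.

q_ult ≈ 930 kPa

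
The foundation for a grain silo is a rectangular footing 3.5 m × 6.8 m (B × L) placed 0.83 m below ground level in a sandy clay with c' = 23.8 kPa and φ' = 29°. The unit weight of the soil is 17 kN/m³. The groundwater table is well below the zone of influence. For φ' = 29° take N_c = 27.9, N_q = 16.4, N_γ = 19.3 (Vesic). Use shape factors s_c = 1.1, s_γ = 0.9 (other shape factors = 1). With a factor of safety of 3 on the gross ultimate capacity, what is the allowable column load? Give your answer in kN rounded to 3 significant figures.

P_all ≈ 11700 kN

Effective surcharge at the founding depth q = γ·D_f = 17 × 0.83 = 14.11 kPa.
q_ult = c·N_c·s_c + q·N_q + 0.5·γ·B·N_γ·s_γ
     = 23.8 × 27.9 × 1.1 + 14.11 × 16.4 + 0.5 × 17 × 3.5 × 19.3 × 0.9
     = 730.42 + 231.4 + 516.76 = 1478.6 kPa.
Gross allowable pressure q_all = 1478.6 / 3 = 492.86 kPa.
Footing area = 23.8 m², so allowable column load = 492.86 × 23.8 = 11730 kN.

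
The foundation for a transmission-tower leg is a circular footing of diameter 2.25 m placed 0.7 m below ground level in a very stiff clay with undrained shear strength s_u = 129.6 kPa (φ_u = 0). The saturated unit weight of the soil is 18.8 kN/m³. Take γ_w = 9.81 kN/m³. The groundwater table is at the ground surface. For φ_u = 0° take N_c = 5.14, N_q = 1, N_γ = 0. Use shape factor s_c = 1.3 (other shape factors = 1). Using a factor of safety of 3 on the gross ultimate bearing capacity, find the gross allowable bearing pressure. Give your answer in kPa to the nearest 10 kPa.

q_all ≈ 290 kPa

Water table at ground surface, so effective unit weight γ' = 18.8 − 9.81 = 8.99 kN/m³ is used throughout; overburden q = 8.99 × 0.7 = 6.293 kPa.
Cohesion term c·N_c·s_c = 129.6 × 5.14 × 1.3 = 865.99 kPa; surcharge term q·N_q = 6.293 × 1 = 6.293 kPa.
q_ult = 865.99 + 6.293 = 872.28 kPa.
q_all = 872.28 / 3 = 290.76 kPa.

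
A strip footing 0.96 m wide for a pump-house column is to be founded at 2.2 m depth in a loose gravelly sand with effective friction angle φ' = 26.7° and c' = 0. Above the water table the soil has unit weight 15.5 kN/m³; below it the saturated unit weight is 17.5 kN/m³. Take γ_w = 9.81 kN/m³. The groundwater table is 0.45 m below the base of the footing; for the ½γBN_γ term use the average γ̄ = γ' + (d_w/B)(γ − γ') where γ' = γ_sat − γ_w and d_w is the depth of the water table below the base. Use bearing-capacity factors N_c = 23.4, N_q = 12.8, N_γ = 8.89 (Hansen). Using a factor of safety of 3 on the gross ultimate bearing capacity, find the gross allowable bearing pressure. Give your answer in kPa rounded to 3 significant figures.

q_all ≈ 162 kPa

Overburden at base level: q = 15.5 × 2.2 = 34.1 kPa.
The water table is 0.45 m below the base (< B = 0.96 m), so the ½γBN_γ term uses γ̄ = γ' + (d_w/B)(γ − γ') = 7.69 + (0.45/0.96)(15.5 − 7.69) = 11.351 kN/m³.
Surcharge term q·N_q = 34.1 × 12.8 = 436.48 kPa; self-weight term 0.5·γ·B·N_γ = 0.5 × 11.351 × 0.96 × 8.89 = 48.437 kPa.
q_ult = 436.48 + 48.437 = 484.92 kPa.
q_all = 484.92 / 3 = 161.64 kPa.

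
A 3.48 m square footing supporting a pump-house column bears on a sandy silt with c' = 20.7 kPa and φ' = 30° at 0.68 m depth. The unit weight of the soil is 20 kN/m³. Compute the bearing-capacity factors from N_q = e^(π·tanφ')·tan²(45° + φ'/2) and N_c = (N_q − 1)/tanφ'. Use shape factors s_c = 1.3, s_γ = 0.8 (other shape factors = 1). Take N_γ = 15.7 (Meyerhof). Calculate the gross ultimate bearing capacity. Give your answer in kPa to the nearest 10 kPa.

q_ult ≈ 1500 kPa

tan30° = 0.5774, so N_q = e^(π×0.5774)·tan²(60°) = 6.134 × 3.0 = 18.4.
N_c = (18.4 − 1)/tan30° = 30.14.
q = γ·D_f = 20 × 0.68 = 13.6 kPa.
c·N_c·s_c = 20.7 × 30.14 × 1.3 = 811.06 kPa
q·N_q = 13.6 × 18.401 = 250.26 kPa
0.5·γ·B·N_γ·s_γ = 0.5 × 20 × 3.48 × 15.7 × 0.8 = 437.09 kPa
q_ult = 811.06 + 250.26 + 437.09 = 1498.4 kPa.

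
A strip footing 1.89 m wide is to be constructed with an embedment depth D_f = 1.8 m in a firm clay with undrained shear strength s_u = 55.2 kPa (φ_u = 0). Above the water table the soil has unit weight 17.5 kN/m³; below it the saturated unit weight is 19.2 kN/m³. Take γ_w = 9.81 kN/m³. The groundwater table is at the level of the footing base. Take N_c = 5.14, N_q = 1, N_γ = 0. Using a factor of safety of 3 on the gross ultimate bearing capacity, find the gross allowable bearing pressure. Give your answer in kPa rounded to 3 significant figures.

Overburden at base level: q = 17.5 × 1.8 = 31.5 kPa.
Cohesion term c·N_c = 55.2 × 5.14 = 283.73 kPa; surcharge term q·N_q = 31.5 × 1 = 31.5 kPa.
q_ult = 283.73 + 31.5 = 315.23 kPa.
q_all = 315.23 / 3 = 105.08 kPa.

q_all ≈ 105 kPa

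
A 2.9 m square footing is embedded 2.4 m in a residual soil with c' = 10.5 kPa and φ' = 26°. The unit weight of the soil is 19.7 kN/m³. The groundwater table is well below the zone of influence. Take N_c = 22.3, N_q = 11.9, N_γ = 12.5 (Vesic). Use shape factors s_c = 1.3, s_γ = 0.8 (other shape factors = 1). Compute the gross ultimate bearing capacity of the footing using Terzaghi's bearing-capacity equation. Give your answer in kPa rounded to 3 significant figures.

q = γ·D_f = 19.7 × 2.4 = 47.28 kPa.
c·N_c·s_c = 10.5 × 22.3 × 1.3 = 304.4 kPa
q·N_q = 47.28 × 11.9 = 562.63 kPa
0.5·γ·B·N_γ·s_γ = 0.5 × 19.7 × 2.9 × 12.5 × 0.8 = 285.65 kPa
q_ult = 304.4 + 562.63 + 285.65 = 1152.7 kPa.

q_ult ≈ 1150 kPa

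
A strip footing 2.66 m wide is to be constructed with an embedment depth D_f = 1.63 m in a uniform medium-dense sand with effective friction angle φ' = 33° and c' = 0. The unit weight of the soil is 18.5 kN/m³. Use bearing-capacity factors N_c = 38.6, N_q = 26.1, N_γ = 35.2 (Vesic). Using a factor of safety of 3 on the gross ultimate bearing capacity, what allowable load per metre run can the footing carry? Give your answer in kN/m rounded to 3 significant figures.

≈ 1470 kN/m

Effective surcharge at the founding depth q = γ·D_f = 18.5 × 1.63 = 30.155 kPa.
q_ult = q·N_q + 0.5·γ·B·N_γ
     = 30.155 × 26.1 + 0.5 × 18.5 × 2.66 × 35.2
     = 787.05 + 866.1 = 1653.1 kPa.
Gross allowable pressure q_all = 1653.1 / 3 = 551.05 kPa.
Allowable wall load = q_all × B = 551.05 × 2.66 = 1465.8 kN per metre run.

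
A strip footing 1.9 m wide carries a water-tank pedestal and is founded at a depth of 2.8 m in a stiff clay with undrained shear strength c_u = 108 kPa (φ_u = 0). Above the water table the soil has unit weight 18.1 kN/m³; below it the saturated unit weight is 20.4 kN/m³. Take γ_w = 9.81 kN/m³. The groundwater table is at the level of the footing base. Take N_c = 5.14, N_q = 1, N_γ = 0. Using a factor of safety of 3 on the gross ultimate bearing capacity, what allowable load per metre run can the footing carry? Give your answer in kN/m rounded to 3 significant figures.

≈ 384 kN/m

Overburden at base level: q = 18.1 × 2.8 = 50.68 kPa.
Cohesion term c·N_c = 108 × 5.14 = 555.12 kPa; surcharge term q·N_q = 50.68 × 1 = 50.68 kPa.
q_ult = 555.12 + 50.68 = 605.8 kPa.
Gross allowable pressure q_all = 605.8 / 3 = 201.93 kPa.
Allowable wall load = q_all × B = 201.93 × 1.9 = 383.67 kN per metre run.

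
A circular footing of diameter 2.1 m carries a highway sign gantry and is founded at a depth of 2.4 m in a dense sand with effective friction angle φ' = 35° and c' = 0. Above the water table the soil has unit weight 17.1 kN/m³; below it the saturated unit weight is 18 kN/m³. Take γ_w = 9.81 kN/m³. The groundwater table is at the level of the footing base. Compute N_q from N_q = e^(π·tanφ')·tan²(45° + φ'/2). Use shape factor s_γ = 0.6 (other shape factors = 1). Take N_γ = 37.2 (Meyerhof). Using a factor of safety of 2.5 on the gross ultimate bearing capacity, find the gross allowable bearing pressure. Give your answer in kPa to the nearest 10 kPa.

q_all ≈ 620 kPa

N_q = e^(π·tan35°)·tan²(62.5°) = 33.3.
Overburden at base level: q = 17.1 × 2.4 = 41.04 kPa.
Below the base the soil is submerged, so the ½γBN_γ term uses γ' = 18 − 9.81 = 8.19 kN/m³.
Surcharge term q·N_q = 41.04 × 33.296 = 1366.5 kPa; self-weight term 0.5·γ·B·N_γ·s_γ = 0.5 × 8.19 × 2.1 × 37.2 × 0.6 = 191.94 kPa.
q_ult = 1366.5 + 191.94 = 1558.4 kPa.
q_all = 1558.4 / 2.5 = 623.36 kPa.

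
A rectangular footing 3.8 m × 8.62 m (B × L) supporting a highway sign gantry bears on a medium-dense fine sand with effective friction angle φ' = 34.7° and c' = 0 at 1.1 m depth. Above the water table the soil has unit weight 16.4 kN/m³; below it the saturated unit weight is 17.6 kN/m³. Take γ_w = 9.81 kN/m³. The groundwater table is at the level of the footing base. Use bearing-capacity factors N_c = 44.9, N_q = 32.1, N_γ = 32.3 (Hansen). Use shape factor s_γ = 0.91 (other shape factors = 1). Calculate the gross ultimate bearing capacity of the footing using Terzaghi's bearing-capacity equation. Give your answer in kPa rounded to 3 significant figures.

q_ult ≈ 1010 kPa

Effective surcharge at the founding depth q = γ·D_f = 16.4 × 1.1 = 18.04 kPa.
The water table coincides with the base, so in the self-weight term γ → γ' = 7.79 kN/m³.
q_ult = q·N_q + 0.5·γ·B·N_γ·s_γ
     = 18.04 × 32.1 + 0.5 × 7.79 × 3.8 × 32.3 × 0.91
     = 579.08 + 435.05 = 1014.1 kPa.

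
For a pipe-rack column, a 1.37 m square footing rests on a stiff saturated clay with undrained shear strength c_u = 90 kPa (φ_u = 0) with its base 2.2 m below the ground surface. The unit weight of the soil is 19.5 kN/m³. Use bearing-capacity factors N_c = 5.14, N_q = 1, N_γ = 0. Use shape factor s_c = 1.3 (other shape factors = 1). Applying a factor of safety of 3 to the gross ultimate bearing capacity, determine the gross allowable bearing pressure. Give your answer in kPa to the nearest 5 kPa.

Effective surcharge at the founding depth q = γ·D_f = 19.5 × 2.2 = 42.9 kPa.
q_ult = c·N_c·s_c + q·N_q
     = 90 × 5.14 × 1.3 + 42.9 × 1
     = 601.38 + 42.9 = 644.28 kPa.
q_all = q_ult / FS = 644.28 / 3 = 214.76 kPa.

q_all ≈ 215 kPa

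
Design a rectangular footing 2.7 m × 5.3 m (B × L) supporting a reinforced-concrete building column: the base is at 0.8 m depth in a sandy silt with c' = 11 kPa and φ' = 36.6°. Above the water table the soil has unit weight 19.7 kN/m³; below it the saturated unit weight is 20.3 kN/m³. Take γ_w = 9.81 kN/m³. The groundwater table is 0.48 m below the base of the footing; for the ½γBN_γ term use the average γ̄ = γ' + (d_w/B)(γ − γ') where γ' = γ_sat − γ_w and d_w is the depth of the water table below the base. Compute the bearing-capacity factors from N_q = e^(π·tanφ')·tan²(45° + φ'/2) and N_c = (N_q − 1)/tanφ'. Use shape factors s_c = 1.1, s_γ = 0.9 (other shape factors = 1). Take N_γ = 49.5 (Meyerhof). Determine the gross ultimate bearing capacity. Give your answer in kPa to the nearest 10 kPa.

q_ult ≈ 2020 kPa

tan36.6° = 0.7427, so N_q = e^(π×0.7427)·tan²(63.3°) = 10.31 × 3.953 = 40.76.
N_c = (40.76 − 1)/tan36.6° = 53.54.
q = γ·D_f = 19.7 × 0.8 = 15.76 kPa.
γ' = 10.49 kN/m³; averaging over the depth B below the base, γ̄ = γ' + (d_w/B)(γ − γ') = 12.127 kN/m³.
c·N_c·s_c = 11 × 53.536 × 1.1 = 647.79 kPa
q·N_q = 15.76 × 40.76 = 642.37 kPa
0.5·γ·B·N_γ·s_γ = 0.5 × 12.127 × 2.7 × 49.5 × 0.9 = 729.37 kPa
q_ult = 647.79 + 642.37 + 729.37 = 2019.5 kPa.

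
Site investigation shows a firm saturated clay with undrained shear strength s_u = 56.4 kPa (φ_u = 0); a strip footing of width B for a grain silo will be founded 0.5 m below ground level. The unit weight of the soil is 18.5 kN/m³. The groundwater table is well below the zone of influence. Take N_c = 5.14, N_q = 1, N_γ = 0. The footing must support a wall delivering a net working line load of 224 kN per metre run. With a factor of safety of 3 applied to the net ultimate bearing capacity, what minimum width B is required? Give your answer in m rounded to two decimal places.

Effective surcharge at the founding depth q = γ·D_f = 18.5 × 0.5 = 9.25 kPa.
q_ult = c·N_c + q·N_q
     = 56.4 × 5.14 + 9.25 × 1
     = 289.9 + 9.25 = 299.15 kPa.
For φ = 0 the ½γBN_γ term vanishes, so q_ult is independent of B. q_net = 299.15 − 9.25 = 289.9 kPa; q_all(net) = 289.9/3 = 96.632 kPa.
Required width B = w / q_all(net) = 224 / 96.632 = 2.318 m.

B = 2.32 m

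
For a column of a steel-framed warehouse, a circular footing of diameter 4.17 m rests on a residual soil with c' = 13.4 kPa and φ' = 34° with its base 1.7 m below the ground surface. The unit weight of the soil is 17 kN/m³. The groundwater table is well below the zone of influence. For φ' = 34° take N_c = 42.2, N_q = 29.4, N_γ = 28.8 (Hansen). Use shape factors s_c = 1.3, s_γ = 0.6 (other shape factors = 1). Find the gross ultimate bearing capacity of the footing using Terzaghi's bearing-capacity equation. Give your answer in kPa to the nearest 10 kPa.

Effective surcharge at the founding depth q = γ·D_f = 17 × 1.7 = 28.9 kPa.
q_ult = c·N_c·s_c + q·N_q + 0.5·γ·B·N_γ·s_γ
     = 13.4 × 42.2 × 1.3 + 28.9 × 29.4 + 0.5 × 17 × 4.17 × 28.8 × 0.6
     = 735.12 + 849.66 + 612.49 = 2197.3 kPa.

q_ult ≈ 2200 kPa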